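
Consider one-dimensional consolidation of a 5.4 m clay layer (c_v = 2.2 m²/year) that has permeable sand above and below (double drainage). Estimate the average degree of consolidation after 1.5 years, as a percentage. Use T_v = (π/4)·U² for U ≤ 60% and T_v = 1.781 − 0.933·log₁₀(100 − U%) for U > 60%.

Drainage path length: H_d = H/2 = 2.7 m (double drainage).
T_v = c_v·t/H_d² = 2.2×1.5/2.7² = 0.45267.
T_v = 0.45267 corresponds to the U > 60% branch:
U = 1 − 10^((1.781 − T_v)/0.933)/100 = 0.7347

U ≈ 73.5 %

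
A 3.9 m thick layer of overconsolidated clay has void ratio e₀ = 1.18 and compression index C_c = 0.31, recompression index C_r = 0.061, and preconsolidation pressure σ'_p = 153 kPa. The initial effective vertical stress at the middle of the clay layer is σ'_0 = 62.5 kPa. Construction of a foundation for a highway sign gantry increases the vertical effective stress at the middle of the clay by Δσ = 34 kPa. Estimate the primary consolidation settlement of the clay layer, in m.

S_c ≈ 0.0206 m

Final effective stress: σ'_f = 62.5 + 34 = 96.5 kPa.
σ'_f = 96.5 ≤ σ'_p = 153 kPa, so the clay remains overconsolidated and only the recompression index applies:
S_c = C_r·H/(1+e₀)·log₁₀(σ'_f/σ'_0) = 0.061×3.9/2.18×log₁₀(96.5/62.5)
    = 0.10913 × 0.18865 = 0.02059 m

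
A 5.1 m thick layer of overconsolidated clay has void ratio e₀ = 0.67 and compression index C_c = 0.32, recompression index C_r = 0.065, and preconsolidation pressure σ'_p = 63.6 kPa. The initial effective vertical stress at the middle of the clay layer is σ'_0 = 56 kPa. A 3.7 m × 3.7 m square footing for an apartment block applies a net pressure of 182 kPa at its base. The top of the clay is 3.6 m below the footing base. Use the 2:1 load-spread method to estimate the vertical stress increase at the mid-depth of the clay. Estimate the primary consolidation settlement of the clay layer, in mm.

S_c ≈ 117 mm

Mid-depth of clay below the footing base: z = 3.6 + 5.1/2 = 6.15 m.
Stress increase at mid-clay by the 2:1 spreading method:
Δσ = qBL/((B+z)(L+z)) = 182×3.7×3.7/((3.7+6.15)(3.7+6.15)) = 25.68 kPa
Final effective stress: σ'_f = 56 + 25.68 = 81.68 kPa.
σ'_f = 81.68 > σ'_p = 63.6 kPa, so the stress path crosses the preconsolidation pressure — recompression up to σ'_p, then virgin compression beyond:
S_c = H/(1+e₀)·[C_r·log₁₀(σ'_p/σ'_0) + C_c·log₁₀(σ'_f/σ'_p)]
    = 5.1/1.67 × [0.065×log₁₀(63.6/56) + 0.32×log₁₀(81.68/63.6)]
    = 3.0539 × [0.0035925 + 0.034771] = 0.1172 m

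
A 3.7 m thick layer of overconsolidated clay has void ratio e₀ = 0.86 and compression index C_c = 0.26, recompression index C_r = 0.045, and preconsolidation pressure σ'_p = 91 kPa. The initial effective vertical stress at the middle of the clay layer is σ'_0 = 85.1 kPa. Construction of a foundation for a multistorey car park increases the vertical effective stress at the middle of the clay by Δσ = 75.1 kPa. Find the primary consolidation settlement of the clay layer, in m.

Final effective stress: σ'_f = 85.1 + 75.1 = 160.2 kPa.
σ'_f = 160.2 > σ'_p = 91 kPa, so the stress path crosses the preconsolidation pressure — recompression up to σ'_p, then virgin compression beyond:
S_c = H/(1+e₀)·[C_r·log₁₀(σ'_p/σ'_0) + C_c·log₁₀(σ'_f/σ'_p)]
    = 3.7/1.86 × [0.045×log₁₀(91/85.1) + 0.26×log₁₀(160.2/91)]
    = 1.9892 × [0.00131 + 0.063861] = 0.1296 m

S_c ≈ 0.13 m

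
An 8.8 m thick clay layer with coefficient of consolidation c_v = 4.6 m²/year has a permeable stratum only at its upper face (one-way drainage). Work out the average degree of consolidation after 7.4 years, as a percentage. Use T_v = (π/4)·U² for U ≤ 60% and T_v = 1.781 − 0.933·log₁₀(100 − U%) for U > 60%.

U ≈ 72.6 %

Drainage path length: H_d = H = 8.8 m (single drainage).
T_v = c_v·t/H_d² = 4.6×7.4/8.8² = 0.43957.
T_v = 0.43957 corresponds to the U > 60% branch:
U = 1 − 10^((1.781 − T_v)/0.933)/100 = 0.726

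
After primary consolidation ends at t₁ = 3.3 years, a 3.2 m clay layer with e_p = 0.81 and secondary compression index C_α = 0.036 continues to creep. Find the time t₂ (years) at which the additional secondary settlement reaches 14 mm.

S_s = C_α·H/(1+e_p)·log₁₀(t₂/t₁) ⇒ log₁₀(t₂/t₁) = S_s·(1+e_p)/(C_α·H).
log₁₀(t₂/t₁) = 0.014 × (1+0.81) / (0.036×3.2) = 0.22
t₂ = t₁ × 10^0.22 = 3.3 × 1.659 = 5.476 years

t₂ ≈ 5.48 years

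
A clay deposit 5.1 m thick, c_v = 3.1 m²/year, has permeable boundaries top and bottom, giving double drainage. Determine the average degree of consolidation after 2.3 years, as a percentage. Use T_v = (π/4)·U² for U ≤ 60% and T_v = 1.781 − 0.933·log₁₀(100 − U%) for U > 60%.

Drainage path length: H_d = H/2 = 2.55 m (double drainage).
T_v = c_v·t/H_d² = 3.1×2.3/2.55² = 1.0965.
T_v = 1.0965 corresponds to the U > 60% branch:
U = 1 − 10^((1.781 − T_v)/0.933)/100 = 0.9458

U ≈ 94.6 %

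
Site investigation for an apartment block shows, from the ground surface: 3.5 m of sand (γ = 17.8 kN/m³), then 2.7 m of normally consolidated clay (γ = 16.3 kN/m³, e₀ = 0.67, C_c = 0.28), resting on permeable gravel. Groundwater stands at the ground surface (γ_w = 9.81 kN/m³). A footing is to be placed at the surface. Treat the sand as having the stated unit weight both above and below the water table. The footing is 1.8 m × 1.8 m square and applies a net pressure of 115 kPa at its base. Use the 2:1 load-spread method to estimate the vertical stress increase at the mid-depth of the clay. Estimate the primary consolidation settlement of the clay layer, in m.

S_c ≈ 0.0406 m

Mid-depth of clay below the ground surface: z = 3.5 + 2.7/2 = 4.85 m.
Total vertical stress at mid-clay: σ_v = 17.8×3.5 + 16.3×1.35 = 84.305 kPa.
Pore pressure: u = 9.81×(4.85 − 0) = 47.578 kPa.
Initial effective stress: σ'_0 = σ_v − u = 84.305 − 47.578 = 36.727 kPa.
Stress increase at mid-clay by the 2:1 spreading method:
Δσ = qBL/((B+z)(L+z)) = 115×1.8×1.8/((1.8+4.85)(1.8+4.85)) = 8.4256 kPa
Final effective stress: σ'_f = σ'_0 + Δσ = 36.727 + 8.4256 = 45.153 kPa.
Normally consolidated clay, so the full stress increment lies on the virgin compression line:
S_c = C_c·H/(1+e₀)·log₁₀(σ'_f/σ'_0) = 0.28×2.7/(1+0.67)×log₁₀(45.153/36.727)
    = 0.45269 × 0.089701 = 0.04061 m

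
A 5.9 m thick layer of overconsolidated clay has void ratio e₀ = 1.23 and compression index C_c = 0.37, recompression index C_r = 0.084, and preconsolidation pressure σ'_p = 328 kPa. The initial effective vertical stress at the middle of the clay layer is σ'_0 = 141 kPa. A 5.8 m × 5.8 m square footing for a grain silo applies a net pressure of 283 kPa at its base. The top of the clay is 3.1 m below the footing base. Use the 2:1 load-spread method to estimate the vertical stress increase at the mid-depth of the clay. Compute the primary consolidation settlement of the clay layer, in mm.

S_c ≈ 37.9 mm

Mid-depth of clay below the footing base: z = 3.1 + 5.9/2 = 6.05 m.
Stress increase at mid-clay by the 2:1 spreading method:
Δσ = qBL/((B+z)(L+z)) = 283×5.8×5.8/((5.8+6.05)(5.8+6.05)) = 67.796 kPa
Final effective stress: σ'_f = 141 + 67.796 = 208.8 kPa.
σ'_f = 208.8 ≤ σ'_p = 328 kPa, so the clay remains overconsolidated and only the recompression index applies:
S_c = C_r·H/(1+e₀)·log₁₀(σ'_f/σ'_0) = 0.084×5.9/2.23×log₁₀(208.8/141)
    = 0.22224 × 0.17051 = 0.03789 m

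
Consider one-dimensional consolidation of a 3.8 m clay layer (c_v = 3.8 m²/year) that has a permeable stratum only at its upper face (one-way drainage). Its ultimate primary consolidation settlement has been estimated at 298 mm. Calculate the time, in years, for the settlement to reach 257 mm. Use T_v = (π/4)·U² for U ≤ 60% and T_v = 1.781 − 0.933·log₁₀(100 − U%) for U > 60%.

t ≈ 2.73 years

Drainage path length: H_d = H = 3.8 m (single drainage).
U = S(t)/S_ult = 257/298 = 0.8624.
U > 60%: T_v = 1.781 − 0.933·log₁₀(100 − 86.242) = 0.71872.
t = T_v·H_d²/c_v = 0.71872×3.8²/3.8 = 2.731 years.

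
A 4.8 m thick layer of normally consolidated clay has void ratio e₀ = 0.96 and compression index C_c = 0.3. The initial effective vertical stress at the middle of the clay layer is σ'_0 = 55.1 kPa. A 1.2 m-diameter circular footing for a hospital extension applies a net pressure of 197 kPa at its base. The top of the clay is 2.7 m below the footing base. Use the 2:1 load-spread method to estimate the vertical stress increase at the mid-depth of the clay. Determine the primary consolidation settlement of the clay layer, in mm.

Mid-depth of clay below the footing base: z = 2.7 + 4.8/2 = 5.1 m.
Stress increase at mid-clay by the 2:1 spreading method:
Δσ ≈ qD²/(D+z)² = 197×1.2²/(1.2+5.1)² = 7.1474 kPa
Final effective stress: σ'_f = σ'_0 + Δσ = 55.1 + 7.1474 = 62.247 kPa.
Normally consolidated clay, so the full stress increment lies on the virgin compression line:
S_c = C_c·H/(1+e₀)·log₁₀(σ'_f/σ'_0) = 0.3×4.8/(1+0.96)×log₁₀(62.247/55.1)
    = 0.73469 × 0.052967 = 0.03891 m

S_c ≈ 38.9 mm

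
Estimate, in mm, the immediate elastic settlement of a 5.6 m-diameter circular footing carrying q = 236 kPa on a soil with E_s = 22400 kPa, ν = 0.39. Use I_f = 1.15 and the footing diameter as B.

Immediate (elastic) settlement: S_e = q·B·(1−ν²)/E_s · I_f.
S_e = 236 × 5.6 × (1 − 0.39²) / 22400 × 1.15
    = 236 × 5.6 × 0.8479 / 22400 × 1.15
    = 0.05753 m = 57.53 mm

S_e ≈ 57.5 mm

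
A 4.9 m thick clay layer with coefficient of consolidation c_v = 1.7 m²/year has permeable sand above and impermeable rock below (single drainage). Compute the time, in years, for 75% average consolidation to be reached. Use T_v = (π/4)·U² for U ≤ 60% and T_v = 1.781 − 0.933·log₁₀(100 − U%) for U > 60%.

t ≈ 6.73 years

Drainage path length: H_d = H = 4.9 m (single drainage).
U > 60%: T_v = 1.781 − 0.933·log₁₀(100 − 75) = 0.47672.
t = T_v·H_d²/c_v = 0.47672×4.9²/1.7 = 6.733 years.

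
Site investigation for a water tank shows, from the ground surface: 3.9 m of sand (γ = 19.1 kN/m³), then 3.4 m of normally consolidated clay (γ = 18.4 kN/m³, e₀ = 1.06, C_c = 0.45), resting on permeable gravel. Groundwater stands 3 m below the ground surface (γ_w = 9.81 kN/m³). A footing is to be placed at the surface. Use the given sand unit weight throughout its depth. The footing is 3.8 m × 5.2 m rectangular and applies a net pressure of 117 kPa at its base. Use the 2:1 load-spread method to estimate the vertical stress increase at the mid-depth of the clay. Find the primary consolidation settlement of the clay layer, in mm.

Mid-depth of clay below the ground surface: z = 3.9 + 3.4/2 = 5.6 m.
Total vertical stress at mid-clay: σ_v = 19.1×3.9 + 18.4×1.7 = 105.77 kPa.
Pore pressure: u = 9.81×(5.6 − 3) = 25.506 kPa.
Initial effective stress: σ'_0 = σ_v − u = 105.77 − 25.506 = 80.264 kPa.
Stress increase at mid-clay by the 2:1 spreading method:
Δσ = qBL/((B+z)(L+z)) = 117×3.8×5.2/((3.8+5.6)(5.2+5.6)) = 22.773 kPa
Final effective stress: σ'_f = σ'_0 + Δσ = 80.264 + 22.773 = 103.04 kPa.
Normally consolidated clay, so the full stress increment lies on the virgin compression line:
S_c = C_c·H/(1+e₀)·log₁₀(σ'_f/σ'_0) = 0.45×3.4/(1+1.06)×log₁₀(103.04/80.264)
    = 0.74272 × 0.10849 = 0.08058 m

S_c ≈ 80.6 mm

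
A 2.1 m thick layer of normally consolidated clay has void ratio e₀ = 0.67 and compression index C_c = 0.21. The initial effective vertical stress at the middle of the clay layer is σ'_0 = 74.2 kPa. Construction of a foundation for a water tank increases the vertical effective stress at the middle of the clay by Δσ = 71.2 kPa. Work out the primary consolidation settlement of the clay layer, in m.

Final effective stress: σ'_f = σ'_0 + Δσ = 74.2 + 71.2 = 145.4 kPa.
Normally consolidated clay, so the full stress increment lies on the virgin compression line:
S_c = C_c·H/(1+e₀)·log₁₀(σ'_f/σ'_0) = 0.21×2.1/(1+0.67)×log₁₀(145.4/74.2)
    = 0.26407 × 0.29216 = 0.07715 m

S_c ≈ 0.0772 m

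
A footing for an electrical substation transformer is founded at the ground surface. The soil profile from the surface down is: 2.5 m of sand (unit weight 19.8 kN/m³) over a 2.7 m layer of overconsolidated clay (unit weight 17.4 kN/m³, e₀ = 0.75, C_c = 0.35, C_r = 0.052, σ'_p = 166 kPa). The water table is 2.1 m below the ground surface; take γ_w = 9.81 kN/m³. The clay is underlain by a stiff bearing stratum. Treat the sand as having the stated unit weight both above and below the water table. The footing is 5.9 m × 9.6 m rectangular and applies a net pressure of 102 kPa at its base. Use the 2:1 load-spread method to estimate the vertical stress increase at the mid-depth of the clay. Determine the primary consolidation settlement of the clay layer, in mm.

S_c ≈ 20.3 mm

Mid-depth of clay below the ground surface: z = 2.5 + 2.7/2 = 3.85 m.
Total vertical stress at mid-clay: σ_v = 19.8×2.5 + 17.4×1.35 = 72.99 kPa.
Pore pressure: u = 9.81×(3.85 − 2.1) = 17.168 kPa.
Initial effective stress: σ'_0 = σ_v − u = 72.99 − 17.168 = 55.822 kPa.
Stress increase at mid-clay by the 2:1 spreading method:
Δσ = qBL/((B+z)(L+z)) = 102×5.9×9.6/((5.9+3.85)(9.6+3.85)) = 44.055 kPa
Final effective stress: σ'_f = 55.822 + 44.055 = 99.877 kPa.
σ'_f = 99.877 ≤ σ'_p = 166 kPa, so the clay remains overconsolidated and only the recompression index applies:
S_c = C_r·H/(1+e₀)·log₁₀(σ'_f/σ'_0) = 0.052×2.7/1.75×log₁₀(99.877/55.822)
    = 0.080231 × 0.25266 = 0.02027 m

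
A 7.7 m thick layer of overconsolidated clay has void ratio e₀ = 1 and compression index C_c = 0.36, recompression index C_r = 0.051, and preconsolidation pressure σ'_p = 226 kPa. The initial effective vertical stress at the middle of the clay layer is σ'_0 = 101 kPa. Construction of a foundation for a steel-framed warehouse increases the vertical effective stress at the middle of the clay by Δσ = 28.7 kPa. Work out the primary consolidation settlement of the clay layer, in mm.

Final effective stress: σ'_f = 101 + 28.7 = 129.7 kPa.
σ'_f = 129.7 ≤ σ'_p = 226 kPa, so the clay remains overconsolidated and only the recompression index applies:
S_c = C_r·H/(1+e₀)·log₁₀(σ'_f/σ'_0) = 0.051×7.7/2×log₁₀(129.7/101)
    = 0.19635 × 0.10862 = 0.02133 m

S_c ≈ 21.3 mm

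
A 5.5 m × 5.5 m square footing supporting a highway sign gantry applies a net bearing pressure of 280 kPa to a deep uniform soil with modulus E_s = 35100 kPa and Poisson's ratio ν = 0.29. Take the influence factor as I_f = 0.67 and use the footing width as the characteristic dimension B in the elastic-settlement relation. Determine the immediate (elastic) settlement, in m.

Immediate (elastic) settlement: S_e = q·B·(1−ν²)/E_s · I_f.
S_e = 280 × 5.5 × (1 − 0.29²) / 35100 × 0.67
    = 280 × 5.5 × 0.9159 / 35100 × 0.67
    = 0.02692 m

S_e ≈ 0.0269 m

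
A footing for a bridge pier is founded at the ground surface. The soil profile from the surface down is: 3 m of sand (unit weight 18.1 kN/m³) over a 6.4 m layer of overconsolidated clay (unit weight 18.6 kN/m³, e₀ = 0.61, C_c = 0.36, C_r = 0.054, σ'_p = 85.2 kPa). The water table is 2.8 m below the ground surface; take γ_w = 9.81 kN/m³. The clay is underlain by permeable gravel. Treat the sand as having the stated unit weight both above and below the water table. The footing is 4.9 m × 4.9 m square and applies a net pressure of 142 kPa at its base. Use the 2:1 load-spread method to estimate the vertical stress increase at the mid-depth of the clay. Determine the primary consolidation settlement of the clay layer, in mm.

S_c ≈ 154 mm

Mid-depth of clay below the ground surface: z = 3 + 6.4/2 = 6.2 m.
Total vertical stress at mid-clay: σ_v = 18.1×3 + 18.6×3.2 = 113.82 kPa.
Pore pressure: u = 9.81×(6.2 − 2.8) = 33.354 kPa.
Initial effective stress: σ'_0 = σ_v − u = 113.82 − 33.354 = 80.466 kPa.
Stress increase at mid-clay by the 2:1 spreading method:
Δσ = qBL/((B+z)(L+z)) = 142×4.9×4.9/((4.9+6.2)(4.9+6.2)) = 27.672 kPa
Final effective stress: σ'_f = 80.466 + 27.672 = 108.14 kPa.
σ'_f = 108.14 > σ'_p = 85.2 kPa, so the stress path crosses the preconsolidation pressure — recompression up to σ'_p, then virgin compression beyond:
S_c = H/(1+e₀)·[C_r·log₁₀(σ'_p/σ'_0) + C_c·log₁₀(σ'_f/σ'_p)]
    = 6.4/1.61 × [0.054×log₁₀(85.2/80.466) + 0.36×log₁₀(108.14/85.2)]
    = 3.9752 × [0.0013407 + 0.037277] = 0.1535 m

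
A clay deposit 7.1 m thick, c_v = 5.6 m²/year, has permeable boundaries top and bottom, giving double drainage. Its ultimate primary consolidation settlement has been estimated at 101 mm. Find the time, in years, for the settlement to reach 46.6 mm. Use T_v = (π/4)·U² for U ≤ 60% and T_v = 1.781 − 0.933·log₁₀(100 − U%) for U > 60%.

t ≈ 0.376 years

Drainage path length: H_d = H/2 = 3.55 m (double drainage).
U = S(t)/S_ult = 46.6/101 = 0.4614.
U ≤ 60%: T_v = (π/4)·U² = (π/4)×0.46139² = 0.16719.
t = T_v·H_d²/c_v = 0.16719×3.55²/5.6 = 0.3763 years.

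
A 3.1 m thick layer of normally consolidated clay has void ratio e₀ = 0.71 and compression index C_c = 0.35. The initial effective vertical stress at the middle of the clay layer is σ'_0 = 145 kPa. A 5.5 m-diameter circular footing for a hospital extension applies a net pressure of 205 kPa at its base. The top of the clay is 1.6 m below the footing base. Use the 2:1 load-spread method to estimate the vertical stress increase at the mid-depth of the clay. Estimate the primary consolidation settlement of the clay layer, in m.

Mid-depth of clay below the footing base: z = 1.6 + 3.1/2 = 3.15 m.
Stress increase at mid-clay by the 2:1 spreading method:
Δσ ≈ qD²/(D+z)² = 205×5.5²/(5.5+3.15)² = 82.879 kPa
Final effective stress: σ'_f = σ'_0 + Δσ = 145 + 82.879 = 227.88 kPa.
Normally consolidated clay, so the full stress increment lies on the virgin compression line:
S_c = C_c·H/(1+e₀)·log₁₀(σ'_f/σ'_0) = 0.35×3.1/(1+0.71)×log₁₀(227.88/145)
    = 0.6345 × 0.19634 = 0.1246 m

S_c ≈ 0.125 m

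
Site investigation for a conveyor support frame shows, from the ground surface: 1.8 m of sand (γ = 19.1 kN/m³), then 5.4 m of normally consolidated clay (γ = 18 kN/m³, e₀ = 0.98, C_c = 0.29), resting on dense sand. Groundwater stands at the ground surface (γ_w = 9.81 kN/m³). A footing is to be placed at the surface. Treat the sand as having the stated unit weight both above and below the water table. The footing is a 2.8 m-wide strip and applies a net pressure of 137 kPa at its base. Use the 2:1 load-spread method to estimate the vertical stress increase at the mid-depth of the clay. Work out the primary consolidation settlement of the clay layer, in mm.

S_c ≈ 294 mm

Mid-depth of clay below the ground surface: z = 1.8 + 5.4/2 = 4.5 m.
Total vertical stress at mid-clay: σ_v = 19.1×1.8 + 18×2.7 = 82.98 kPa.
Pore pressure: u = 9.81×(4.5 − 0) = 44.145 kPa.
Initial effective stress: σ'_0 = σ_v − u = 82.98 − 44.145 = 38.835 kPa.
Stress increase at mid-clay by the 2:1 spreading method:
Δσ = qB/(B+z) = 137×2.8/(2.8+4.5) = 52.548 kPa
Final effective stress: σ'_f = σ'_0 + Δσ = 38.835 + 52.548 = 91.383 kPa.
Normally consolidated clay, so the full stress increment lies on the virgin compression line:
S_c = C_c·H/(1+e₀)·log₁₀(σ'_f/σ'_0) = 0.29×5.4/(1+0.98)×log₁₀(91.383/38.835)
    = 0.79091 × 0.37164 = 0.2939 m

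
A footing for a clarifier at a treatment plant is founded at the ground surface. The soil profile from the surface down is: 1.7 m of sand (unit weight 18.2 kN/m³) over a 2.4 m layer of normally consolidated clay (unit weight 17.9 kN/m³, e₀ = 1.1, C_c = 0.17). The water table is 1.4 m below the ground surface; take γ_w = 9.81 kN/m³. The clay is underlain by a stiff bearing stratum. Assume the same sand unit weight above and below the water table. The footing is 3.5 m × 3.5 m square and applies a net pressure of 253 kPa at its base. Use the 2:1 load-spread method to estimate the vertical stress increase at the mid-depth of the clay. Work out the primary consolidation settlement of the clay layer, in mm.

Mid-depth of clay below the ground surface: z = 1.7 + 2.4/2 = 2.9 m.
Total vertical stress at mid-clay: σ_v = 18.2×1.7 + 17.9×1.2 = 52.42 kPa.
Pore pressure: u = 9.81×(2.9 − 1.4) = 14.715 kPa.
Initial effective stress: σ'_0 = σ_v − u = 52.42 − 14.715 = 37.705 kPa.
Stress increase at mid-clay by the 2:1 spreading method:
Δσ = qBL/((B+z)(L+z)) = 253×3.5×3.5/((3.5+2.9)(3.5+2.9)) = 75.665 kPa
Final effective stress: σ'_f = σ'_0 + Δσ = 37.705 + 75.665 = 113.37 kPa.
Normally consolidated clay, so the full stress increment lies on the virgin compression line:
S_c = C_c·H/(1+e₀)·log₁₀(σ'_f/σ'_0) = 0.17×2.4/(1+1.1)×log₁₀(113.37/37.705)
    = 0.19429 × 0.4781 = 0.09289 m

S_c ≈ 92.9 mm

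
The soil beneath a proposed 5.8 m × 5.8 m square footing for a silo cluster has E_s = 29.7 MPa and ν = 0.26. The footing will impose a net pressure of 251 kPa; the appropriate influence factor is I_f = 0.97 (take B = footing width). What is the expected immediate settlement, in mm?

Immediate (elastic) settlement: S_e = q·B·(1−ν²)/E_s · I_f.
E_s = 29.7 MPa = 29700 kPa.
S_e = 251 × 5.8 × (1 − 0.26²) / 29700 × 0.97
    = 251 × 5.8 × 0.9324 / 29700 × 0.97
    = 0.04433 m = 44.33 mm

S_e ≈ 44.3 mm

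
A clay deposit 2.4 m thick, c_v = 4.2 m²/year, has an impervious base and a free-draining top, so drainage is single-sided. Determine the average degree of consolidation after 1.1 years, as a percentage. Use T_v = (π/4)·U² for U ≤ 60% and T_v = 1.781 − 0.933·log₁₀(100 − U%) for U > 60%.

U ≈ 88.8 %

Drainage path length: H_d = H = 2.4 m (single drainage).
T_v = c_v·t/H_d² = 4.2×1.1/2.4² = 0.80208.
T_v = 0.80208 corresponds to the U > 60% branch:
U = 1 − 10^((1.781 − T_v)/0.933)/100 = 0.888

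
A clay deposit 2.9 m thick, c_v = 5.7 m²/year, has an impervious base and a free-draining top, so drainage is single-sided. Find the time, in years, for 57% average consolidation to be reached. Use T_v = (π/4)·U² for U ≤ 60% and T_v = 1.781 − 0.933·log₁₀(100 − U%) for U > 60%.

t ≈ 0.377 years

Drainage path length: H_d = H = 2.9 m (single drainage).
U ≤ 60%: T_v = (π/4)·U² = (π/4)×0.57² = 0.25518.
t = T_v·H_d²/c_v = 0.25518×2.9²/5.7 = 0.3765 years.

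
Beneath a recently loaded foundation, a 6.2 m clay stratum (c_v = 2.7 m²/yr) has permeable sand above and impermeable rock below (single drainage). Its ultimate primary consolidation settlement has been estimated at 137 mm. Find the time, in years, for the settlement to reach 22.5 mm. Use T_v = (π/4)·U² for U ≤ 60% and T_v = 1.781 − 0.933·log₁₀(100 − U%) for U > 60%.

Drainage path length: H_d = H = 6.2 m (single drainage).
U = S(t)/S_ult = 22.5/137 = 0.1642.
U ≤ 60%: T_v = (π/4)·U² = (π/4)×0.16423² = 0.021184.
t = T_v·H_d²/c_v = 0.021184×6.2²/2.7 = 0.3016 years.

t ≈ 0.302 years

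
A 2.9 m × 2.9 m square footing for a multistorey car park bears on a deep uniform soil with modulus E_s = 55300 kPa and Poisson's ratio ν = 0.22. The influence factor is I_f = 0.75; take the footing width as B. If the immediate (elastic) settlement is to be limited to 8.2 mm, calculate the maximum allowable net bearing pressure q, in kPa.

S_e = q·B·(1−ν²)/E_s · I_f  ⇒  q = S_e·E_s / (B·(1−ν²)·I_f).
q = 0.0082 × 55300 / (2.9 × 0.9516 × 0.75) = 219.1 kPa

q ≈ 219 kPa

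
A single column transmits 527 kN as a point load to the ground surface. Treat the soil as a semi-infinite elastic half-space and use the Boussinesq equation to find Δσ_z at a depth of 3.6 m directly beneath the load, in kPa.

Boussinesq vertical stress below a point load on an elastic half-space:
Δσ_z = 3P/(2πz²) · [1 + (r/z)²]^(−5/2)
r/z = 0/3.6 = 0; [1+(r/z)²]^(−5/2) = 1.
Δσ_z = 3×527/(2π×3.6²) × 1 = 19.415 × 1 = 19.41 kPa

Δσ_z ≈ 19.4 kPa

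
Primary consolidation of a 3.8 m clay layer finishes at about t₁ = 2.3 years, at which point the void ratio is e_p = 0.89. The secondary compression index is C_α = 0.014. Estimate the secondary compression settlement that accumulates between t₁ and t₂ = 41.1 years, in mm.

Secondary compression: S_s = C_α·H/(1+e_p)·log₁₀(t₂/t₁)
S_s = 0.014×3.8/(1+0.89)×log₁₀(41.1/2.3)
    = 0.02815 × 1.252 = 0.03524 m

S_s ≈ 35.2 mm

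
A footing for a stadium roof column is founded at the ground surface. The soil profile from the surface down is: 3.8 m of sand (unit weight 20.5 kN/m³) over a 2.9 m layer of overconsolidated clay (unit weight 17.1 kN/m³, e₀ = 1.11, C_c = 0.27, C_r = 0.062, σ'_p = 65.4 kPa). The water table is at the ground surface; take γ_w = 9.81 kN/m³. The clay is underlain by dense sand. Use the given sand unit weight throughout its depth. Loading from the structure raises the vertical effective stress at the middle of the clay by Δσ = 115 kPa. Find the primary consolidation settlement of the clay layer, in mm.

Mid-depth of clay below the ground surface: z = 3.8 + 2.9/2 = 5.25 m.
Total vertical stress at mid-clay: σ_v = 20.5×3.8 + 17.1×1.45 = 102.69 kPa.
Pore pressure: u = 9.81×(5.25 − 0) = 51.503 kPa.
Initial effective stress: σ'_0 = σ_v − u = 102.69 − 51.503 = 51.187 kPa.
Final effective stress: σ'_f = 51.187 + 115 = 166.19 kPa.
σ'_f = 166.19 > σ'_p = 65.4 kPa, so the stress path crosses the preconsolidation pressure — recompression up to σ'_p, then virgin compression beyond:
S_c = H/(1+e₀)·[C_r·log₁₀(σ'_p/σ'_0) + C_c·log₁₀(σ'_f/σ'_p)]
    = 2.9/2.11 × [0.062×log₁₀(65.4/51.187) + 0.27×log₁₀(166.19/65.4)]
    = 1.3744 × [0.0065979 + 0.10936] = 0.1594 m

S_c ≈ 159 mm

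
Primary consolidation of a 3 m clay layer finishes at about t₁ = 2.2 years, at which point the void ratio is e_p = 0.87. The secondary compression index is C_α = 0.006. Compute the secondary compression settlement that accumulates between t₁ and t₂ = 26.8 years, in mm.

Secondary compression: S_s = C_α·H/(1+e_p)·log₁₀(t₂/t₁)
S_s = 0.006×3/(1+0.87)×log₁₀(26.8/2.2)
    = 0.009626 × 1.086 = 0.01045 m

S_s ≈ 10.5 mm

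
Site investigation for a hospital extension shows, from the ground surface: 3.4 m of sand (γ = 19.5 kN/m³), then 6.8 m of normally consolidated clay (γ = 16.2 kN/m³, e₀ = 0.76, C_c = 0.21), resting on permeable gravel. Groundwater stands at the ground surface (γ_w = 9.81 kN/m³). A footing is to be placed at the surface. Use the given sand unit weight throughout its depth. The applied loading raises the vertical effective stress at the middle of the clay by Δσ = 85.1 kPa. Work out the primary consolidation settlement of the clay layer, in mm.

Mid-depth of clay below the ground surface: z = 3.4 + 6.8/2 = 6.8 m.
Total vertical stress at mid-clay: σ_v = 19.5×3.4 + 16.2×3.4 = 121.38 kPa.
Pore pressure: u = 9.81×(6.8 − 0) = 66.708 kPa.
Initial effective stress: σ'_0 = σ_v − u = 121.38 − 66.708 = 54.672 kPa.
Final effective stress: σ'_f = σ'_0 + Δσ = 54.672 + 85.1 = 139.77 kPa.
Normally consolidated clay, so the full stress increment lies on the virgin compression line:
S_c = C_c·H/(1+e₀)·log₁₀(σ'_f/σ'_0) = 0.21×6.8/(1+0.76)×log₁₀(139.77/54.672)
    = 0.81136 × 0.40765 = 0.3308 m

S_c ≈ 331 mm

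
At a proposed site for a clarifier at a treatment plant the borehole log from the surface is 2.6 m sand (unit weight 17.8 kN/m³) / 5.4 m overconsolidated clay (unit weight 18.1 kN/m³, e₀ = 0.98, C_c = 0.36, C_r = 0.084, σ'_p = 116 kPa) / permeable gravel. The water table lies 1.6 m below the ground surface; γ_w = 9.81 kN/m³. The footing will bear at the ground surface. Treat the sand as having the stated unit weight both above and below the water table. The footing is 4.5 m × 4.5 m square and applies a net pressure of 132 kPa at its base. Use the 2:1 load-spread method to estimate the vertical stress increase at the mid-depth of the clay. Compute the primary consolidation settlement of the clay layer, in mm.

S_c ≈ 38.5 mm

Mid-depth of clay below the ground surface: z = 2.6 + 5.4/2 = 5.3 m.
Total vertical stress at mid-clay: σ_v = 17.8×2.6 + 18.1×2.7 = 95.15 kPa.
Pore pressure: u = 9.81×(5.3 − 1.6) = 36.297 kPa.
Initial effective stress: σ'_0 = σ_v − u = 95.15 − 36.297 = 58.853 kPa.
Stress increase at mid-clay by the 2:1 spreading method:
Δσ = qBL/((B+z)(L+z)) = 132×4.5×4.5/((4.5+5.3)(4.5+5.3)) = 27.832 kPa
Final effective stress: σ'_f = 58.853 + 27.832 = 86.685 kPa.
σ'_f = 86.685 ≤ σ'_p = 116 kPa, so the clay remains overconsolidated and only the recompression index applies:
S_c = C_r·H/(1+e₀)·log₁₀(σ'_f/σ'_0) = 0.084×5.4/1.98×log₁₀(86.685/58.853)
    = 0.22909 × 0.16818 = 0.03853 m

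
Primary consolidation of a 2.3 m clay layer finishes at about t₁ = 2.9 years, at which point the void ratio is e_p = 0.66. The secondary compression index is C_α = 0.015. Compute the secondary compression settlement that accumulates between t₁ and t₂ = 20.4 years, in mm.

Secondary compression: S_s = C_α·H/(1+e_p)·log₁₀(t₂/t₁)
S_s = 0.015×2.3/(1+0.66)×log₁₀(20.4/2.9)
    = 0.02078 × 0.8472 = 0.01761 m

S_s ≈ 17.6 mm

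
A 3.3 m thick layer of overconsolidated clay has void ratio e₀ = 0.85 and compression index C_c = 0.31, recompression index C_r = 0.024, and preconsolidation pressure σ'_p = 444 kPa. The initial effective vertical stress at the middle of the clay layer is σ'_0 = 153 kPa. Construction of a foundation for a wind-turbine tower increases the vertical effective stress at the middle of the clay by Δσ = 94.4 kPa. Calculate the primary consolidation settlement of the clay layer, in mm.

Final effective stress: σ'_f = 153 + 94.4 = 247.4 kPa.
σ'_f = 247.4 ≤ σ'_p = 444 kPa, so the clay remains overconsolidated and only the recompression index applies:
S_c = C_r·H/(1+e₀)·log₁₀(σ'_f/σ'_0) = 0.024×3.3/1.85×log₁₀(247.4/153)
    = 0.042811 × 0.20871 = 0.008935 m

S_c ≈ 8.94 mm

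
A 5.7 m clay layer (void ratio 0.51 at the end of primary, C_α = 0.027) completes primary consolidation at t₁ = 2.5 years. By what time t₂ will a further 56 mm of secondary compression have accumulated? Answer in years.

S_s = C_α·H/(1+e_p)·log₁₀(t₂/t₁) ⇒ log₁₀(t₂/t₁) = S_s·(1+e_p)/(C_α·H).
log₁₀(t₂/t₁) = 0.056 × (1+0.51) / (0.027×5.7) = 0.5494
t₂ = t₁ × 10^0.5494 = 2.5 × 3.544 = 8.859 years

t₂ ≈ 8.86 years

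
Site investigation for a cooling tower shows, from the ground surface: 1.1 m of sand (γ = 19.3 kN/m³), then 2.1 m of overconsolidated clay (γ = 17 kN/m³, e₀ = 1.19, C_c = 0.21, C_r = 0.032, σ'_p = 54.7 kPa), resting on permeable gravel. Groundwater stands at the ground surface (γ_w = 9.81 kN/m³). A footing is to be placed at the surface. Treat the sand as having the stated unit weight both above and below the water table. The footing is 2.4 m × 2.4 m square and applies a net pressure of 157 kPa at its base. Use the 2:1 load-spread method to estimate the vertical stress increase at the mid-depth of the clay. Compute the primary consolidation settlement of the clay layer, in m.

Mid-depth of clay below the ground surface: z = 1.1 + 2.1/2 = 2.15 m.
Total vertical stress at mid-clay: σ_v = 19.3×1.1 + 17×1.05 = 39.08 kPa.
Pore pressure: u = 9.81×(2.15 − 0) = 21.091 kPa.
Initial effective stress: σ'_0 = σ_v − u = 39.08 − 21.091 = 17.989 kPa.
Stress increase at mid-clay by the 2:1 spreading method:
Δσ = qBL/((B+z)(L+z)) = 157×2.4×2.4/((2.4+2.15)(2.4+2.15)) = 43.682 kPa
Final effective stress: σ'_f = 17.989 + 43.682 = 61.671 kPa.
σ'_f = 61.671 > σ'_p = 54.7 kPa, so the stress path crosses the preconsolidation pressure — recompression up to σ'_p, then virgin compression beyond:
S_c = H/(1+e₀)·[C_r·log₁₀(σ'_p/σ'_0) + C_c·log₁₀(σ'_f/σ'_p)]
    = 2.1/2.19 × [0.032×log₁₀(54.7/17.989) + 0.21×log₁₀(61.671/54.7)]
    = 0.9589 × [0.015455 + 0.01094] = 0.02531 m

S_c ≈ 0.0253 m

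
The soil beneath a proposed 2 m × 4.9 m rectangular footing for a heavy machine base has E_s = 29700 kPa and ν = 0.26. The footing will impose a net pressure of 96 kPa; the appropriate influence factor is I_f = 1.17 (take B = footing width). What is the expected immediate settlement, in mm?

S_e ≈ 7.05 mm

Immediate (elastic) settlement: S_e = q·B·(1−ν²)/E_s · I_f.
S_e = 96 × 2 × (1 − 0.26²) / 29700 × 1.17
    = 96 × 2 × 0.9324 / 29700 × 1.17
    = 0.007052 m = 7.052 mm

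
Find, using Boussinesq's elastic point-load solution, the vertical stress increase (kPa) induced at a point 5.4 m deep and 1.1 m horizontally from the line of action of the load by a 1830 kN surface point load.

Boussinesq vertical stress below a point load on an elastic half-space:
Δσ_z = 3P/(2πz²) · [1 + (r/z)²]^(−5/2)
r/z = 1.1/5.4 = 0.2037; [1+(r/z)²]^(−5/2) = 0.90335.
Δσ_z = 3×1830/(2π×5.4²) × 0.90335 = 29.964 × 0.90335 = 27.07 kPa

Δσ_z ≈ 27.1 kPa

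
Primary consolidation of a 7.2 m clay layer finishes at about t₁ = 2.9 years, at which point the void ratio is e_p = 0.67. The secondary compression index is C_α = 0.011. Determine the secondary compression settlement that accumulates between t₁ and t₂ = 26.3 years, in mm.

S_s ≈ 45.4 mm

Secondary compression: S_s = C_α·H/(1+e_p)·log₁₀(t₂/t₁)
S_s = 0.011×7.2/(1+0.67)×log₁₀(26.3/2.9)
    = 0.04743 × 0.9576 = 0.04541 m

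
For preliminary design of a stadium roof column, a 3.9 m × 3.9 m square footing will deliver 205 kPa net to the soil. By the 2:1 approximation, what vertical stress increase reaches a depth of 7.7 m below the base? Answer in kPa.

By the 2:1 method the load spreads at 1 horizontal : 2 vertical, so at depth z the loaded area has grown by z in each plan dimension:
Δσ = qBL/((B+z)(L+z)) = 205×3.9×3.9/((3.9+7.7)(3.9+7.7)) = 23.172 kPa

Δσ_z ≈ 23.2 kPa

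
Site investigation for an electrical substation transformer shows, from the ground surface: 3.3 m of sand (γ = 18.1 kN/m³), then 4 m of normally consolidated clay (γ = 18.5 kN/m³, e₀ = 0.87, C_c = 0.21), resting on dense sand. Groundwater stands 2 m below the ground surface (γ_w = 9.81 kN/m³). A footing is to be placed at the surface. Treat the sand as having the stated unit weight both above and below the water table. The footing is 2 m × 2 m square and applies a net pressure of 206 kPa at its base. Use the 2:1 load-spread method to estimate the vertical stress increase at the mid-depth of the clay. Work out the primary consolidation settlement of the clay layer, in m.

S_c ≈ 0.042 m

Mid-depth of clay below the ground surface: z = 3.3 + 4/2 = 5.3 m.
Total vertical stress at mid-clay: σ_v = 18.1×3.3 + 18.5×2 = 96.73 kPa.
Pore pressure: u = 9.81×(5.3 − 2) = 32.373 kPa.
Initial effective stress: σ'_0 = σ_v − u = 96.73 − 32.373 = 64.357 kPa.
Stress increase at mid-clay by the 2:1 spreading method:
Δσ = qBL/((B+z)(L+z)) = 206×2×2/((2+5.3)(2+5.3)) = 15.463 kPa
Final effective stress: σ'_f = σ'_0 + Δσ = 64.357 + 15.463 = 79.82 kPa.
Normally consolidated clay, so the full stress increment lies on the virgin compression line:
S_c = C_c·H/(1+e₀)·log₁₀(σ'_f/σ'_0) = 0.21×4/(1+0.87)×log₁₀(79.82/64.357)
    = 0.4492 × 0.093516 = 0.04201 m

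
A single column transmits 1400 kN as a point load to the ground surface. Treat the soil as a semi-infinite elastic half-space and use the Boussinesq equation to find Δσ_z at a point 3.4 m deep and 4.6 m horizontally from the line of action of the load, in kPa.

Boussinesq vertical stress below a point load on an elastic half-space:
Δσ_z = 3P/(2πz²) · [1 + (r/z)²]^(−5/2)
r/z = 4.6/3.4 = 1.3529; [1+(r/z)²]^(−5/2) = 0.074193.
Δσ_z = 3×1400/(2π×3.4²) × 0.074193 = 57.824 × 0.074193 = 4.29 kPa

Δσ_z ≈ 4.29 kPa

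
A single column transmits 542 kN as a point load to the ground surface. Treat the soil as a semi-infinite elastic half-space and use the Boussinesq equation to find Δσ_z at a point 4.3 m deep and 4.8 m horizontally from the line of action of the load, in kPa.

Δσ_z ≈ 1.85 kPa

Boussinesq vertical stress below a point load on an elastic half-space:
Δσ_z = 3P/(2πz²) · [1 + (r/z)²]^(−5/2)
r/z = 4.8/4.3 = 1.1163; [1+(r/z)²]^(−5/2) = 0.13226.
Δσ_z = 3×542/(2π×4.3²) × 0.13226 = 13.996 × 0.13226 = 1.851 kPa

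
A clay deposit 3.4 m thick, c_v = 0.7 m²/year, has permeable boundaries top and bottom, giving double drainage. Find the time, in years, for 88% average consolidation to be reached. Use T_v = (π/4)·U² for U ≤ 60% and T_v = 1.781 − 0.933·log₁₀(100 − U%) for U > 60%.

t ≈ 3.2 years

Drainage path length: H_d = H/2 = 1.7 m (double drainage).
U > 60%: T_v = 1.781 − 0.933·log₁₀(100 − 88) = 0.77412.
t = T_v·H_d²/c_v = 0.77412×1.7²/0.7 = 3.196 years.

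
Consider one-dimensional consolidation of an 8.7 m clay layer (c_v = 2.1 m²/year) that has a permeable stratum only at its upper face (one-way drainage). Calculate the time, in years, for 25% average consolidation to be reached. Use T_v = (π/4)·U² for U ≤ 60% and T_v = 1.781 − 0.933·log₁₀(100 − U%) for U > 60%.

t ≈ 1.77 years

Drainage path length: H_d = H = 8.7 m (single drainage).
U ≤ 60%: T_v = (π/4)·U² = (π/4)×0.25² = 0.049087.
t = T_v·H_d²/c_v = 0.049087×8.7²/2.1 = 1.769 years.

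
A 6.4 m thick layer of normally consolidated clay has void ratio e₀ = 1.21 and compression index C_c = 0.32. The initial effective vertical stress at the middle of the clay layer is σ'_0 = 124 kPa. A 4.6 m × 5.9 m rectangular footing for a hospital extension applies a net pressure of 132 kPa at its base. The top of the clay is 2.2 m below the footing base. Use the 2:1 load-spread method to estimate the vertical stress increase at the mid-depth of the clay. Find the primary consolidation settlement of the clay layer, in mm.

Mid-depth of clay below the footing base: z = 2.2 + 6.4/2 = 5.4 m.
Stress increase at mid-clay by the 2:1 spreading method:
Δσ = qBL/((B+z)(L+z)) = 132×4.6×5.9/((4.6+5.4)(5.9+5.4)) = 31.703 kPa
Final effective stress: σ'_f = σ'_0 + Δσ = 124 + 31.703 = 155.7 kPa.
Normally consolidated clay, so the full stress increment lies on the virgin compression line:
S_c = C_c·H/(1+e₀)·log₁₀(σ'_f/σ'_0) = 0.32×6.4/(1+1.21)×log₁₀(155.7/124)
    = 0.9267 × 0.098867 = 0.09162 m

S_c ≈ 91.6 mm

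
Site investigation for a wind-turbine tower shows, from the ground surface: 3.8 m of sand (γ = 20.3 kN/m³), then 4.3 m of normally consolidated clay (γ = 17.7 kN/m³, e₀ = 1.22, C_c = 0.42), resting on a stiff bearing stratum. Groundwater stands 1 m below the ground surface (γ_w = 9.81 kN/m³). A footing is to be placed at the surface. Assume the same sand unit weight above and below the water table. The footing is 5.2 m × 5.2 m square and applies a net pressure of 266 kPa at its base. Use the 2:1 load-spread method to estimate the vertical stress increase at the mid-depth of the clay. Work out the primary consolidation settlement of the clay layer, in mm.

Mid-depth of clay below the ground surface: z = 3.8 + 4.3/2 = 5.95 m.
Total vertical stress at mid-clay: σ_v = 20.3×3.8 + 17.7×2.15 = 115.19 kPa.
Pore pressure: u = 9.81×(5.95 − 1) = 48.56 kPa.
Initial effective stress: σ'_0 = σ_v − u = 115.19 − 48.56 = 66.63 kPa.
Stress increase at mid-clay by the 2:1 spreading method:
Δσ = qBL/((B+z)(L+z)) = 266×5.2×5.2/((5.2+5.95)(5.2+5.95)) = 57.855 kPa
Final effective stress: σ'_f = σ'_0 + Δσ = 66.63 + 57.855 = 124.48 kPa.
Normally consolidated clay, so the full stress increment lies on the virgin compression line:
S_c = C_c·H/(1+e₀)·log₁₀(σ'_f/σ'_0) = 0.42×4.3/(1+1.22)×log₁₀(124.48/66.63)
    = 0.81351 × 0.27143 = 0.2208 m

S_c ≈ 221 mm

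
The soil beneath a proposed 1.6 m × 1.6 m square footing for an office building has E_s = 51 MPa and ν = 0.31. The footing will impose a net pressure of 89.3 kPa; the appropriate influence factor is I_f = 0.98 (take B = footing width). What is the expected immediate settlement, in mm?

S_e ≈ 2.48 mm

Immediate (elastic) settlement: S_e = q·B·(1−ν²)/E_s · I_f.
E_s = 51 MPa = 51000 kPa.
S_e = 89.3 × 1.6 × (1 − 0.31²) / 51000 × 0.98
    = 89.3 × 1.6 × 0.9039 / 51000 × 0.98
    = 0.002482 m = 2.482 mm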